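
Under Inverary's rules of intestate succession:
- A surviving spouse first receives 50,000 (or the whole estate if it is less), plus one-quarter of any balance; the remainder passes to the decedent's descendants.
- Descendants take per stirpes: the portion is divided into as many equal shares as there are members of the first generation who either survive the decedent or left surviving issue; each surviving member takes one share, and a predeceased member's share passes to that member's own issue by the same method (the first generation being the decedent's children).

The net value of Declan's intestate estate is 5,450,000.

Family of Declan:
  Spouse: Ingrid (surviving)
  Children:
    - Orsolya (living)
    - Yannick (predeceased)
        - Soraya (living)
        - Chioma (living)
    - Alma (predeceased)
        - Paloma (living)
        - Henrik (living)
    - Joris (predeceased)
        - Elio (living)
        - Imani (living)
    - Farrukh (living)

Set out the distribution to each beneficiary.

Ingrid first takes 50,000, leaving a balance of 5,400,000. Ingrid then takes one-quarter of the balance (1,350,000), for a total of 1,400,000. The remaining 4,050,000 passes to the descendants.
The descendants' portion (4,050,000) is divided into 5 shares of 810,000: Orsolya and Farrukh each take 810,000; Yannick's 810,000 share passes to Yannick's issue; Alma's 810,000 share passes to Alma's issue; Joris's 810,000 share passes to Joris's issue.
Yannick's share (810,000) is divided into 2 shares of 405,000: Soraya and Chioma each take 405,000.
Alma's share (810,000) is divided into 2 shares of 405,000: Paloma and Henrik each take 405,000.
Joris's share (810,000) is divided into 2 shares of 405,000: Elio and Imani each take 405,000.

Ingrid: 1,400,000; Orsolya: 810,000; Soraya: 405,000; Chioma: 405,000; Paloma: 405,000; Henrik: 405,000; Elio: 405,000; Imani: 405,000; Farrukh: 810,000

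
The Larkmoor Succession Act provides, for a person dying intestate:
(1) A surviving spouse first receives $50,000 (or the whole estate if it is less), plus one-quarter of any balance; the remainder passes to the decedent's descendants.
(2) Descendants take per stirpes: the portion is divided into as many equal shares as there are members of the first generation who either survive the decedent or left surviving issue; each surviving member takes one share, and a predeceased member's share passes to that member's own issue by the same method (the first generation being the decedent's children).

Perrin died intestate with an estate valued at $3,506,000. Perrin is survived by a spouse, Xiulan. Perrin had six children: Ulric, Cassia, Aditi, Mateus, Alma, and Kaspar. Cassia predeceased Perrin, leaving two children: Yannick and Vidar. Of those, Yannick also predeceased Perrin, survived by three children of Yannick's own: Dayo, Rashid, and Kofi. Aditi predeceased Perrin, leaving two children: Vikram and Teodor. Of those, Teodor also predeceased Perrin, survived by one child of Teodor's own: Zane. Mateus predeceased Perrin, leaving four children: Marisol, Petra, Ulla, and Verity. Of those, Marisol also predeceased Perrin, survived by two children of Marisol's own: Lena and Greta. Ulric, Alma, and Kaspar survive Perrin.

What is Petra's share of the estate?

Xiulan first takes $50,000, leaving a balance of $3,456,000. Xiulan then takes one-quarter of the balance ($864,000), for a total of $914,000. The remaining $2,592,000 passes to the descendants.
The descendants' portion ($2,592,000) is divided into 6 shares of $432,000: Ulric, Alma, and Kaspar each take $432,000; Cassia's $432,000 share passes to Cassia's issue; Aditi's $432,000 share passes to Aditi's issue; Mateus's $432,000 share passes to Mateus's issue.
Cassia's share ($432,000) is divided into 2 shares of $216,000: Vidar takes $216,000; Yannick's $216,000 share passes to Yannick's issue.
Yannick's share ($216,000) is divided into 3 shares of $72,000: Dayo, Rashid, and Kofi each take $72,000.
Aditi's share ($432,000) is divided into 2 shares of $216,000: Vikram takes $216,000; Teodor's $216,000 share passes to Teodor's issue.
Teodor's share ($216,000) passes entirely to Zane.
Mateus's share ($432,000) is divided into 4 shares of $108,000: Petra, Ulla, and Verity each take $108,000; Marisol's $108,000 share passes to Marisol's issue.
Marisol's share ($108,000) is divided into 2 shares of $54,000: Lena and Greta each take $54,000.

Petra receives $108,000.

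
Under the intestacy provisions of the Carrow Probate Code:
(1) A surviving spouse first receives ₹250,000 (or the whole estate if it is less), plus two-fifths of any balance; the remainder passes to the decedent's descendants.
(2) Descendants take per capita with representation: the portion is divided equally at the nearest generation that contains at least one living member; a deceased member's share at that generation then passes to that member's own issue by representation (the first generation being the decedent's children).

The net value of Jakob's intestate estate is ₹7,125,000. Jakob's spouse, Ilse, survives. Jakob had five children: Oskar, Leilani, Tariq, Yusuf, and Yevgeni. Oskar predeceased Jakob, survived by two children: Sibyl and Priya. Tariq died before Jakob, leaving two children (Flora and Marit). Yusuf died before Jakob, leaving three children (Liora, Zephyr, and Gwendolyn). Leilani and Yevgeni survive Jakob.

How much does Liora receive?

Liora receives ₹275,000.

Ilse first takes ₹250,000, leaving a balance of ₹6,875,000. Ilse then takes two-fifths of the balance (₹2,750,000), for a total of ₹3,000,000. The remaining ₹4,125,000 passes to the descendants.
The descendants' portion (₹4,125,000) is divided into 5 shares of ₹825,000: Leilani and Yevgeni each take ₹825,000; Oskar's ₹825,000 share passes to Oskar's issue; Tariq's ₹825,000 share passes to Tariq's issue; Yusuf's ₹825,000 share passes to Yusuf's issue.
Oskar's share (₹825,000) is divided into 2 shares of ₹412,500: Sibyl and Priya each take ₹412,500.
Tariq's share (₹825,000) is divided into 2 shares of ₹412,500: Flora and Marit each take ₹412,500.
Yusuf's share (₹825,000) is divided into 3 shares of ₹275,000: Liora, Zephyr, and Gwendolyn each take ₹275,000.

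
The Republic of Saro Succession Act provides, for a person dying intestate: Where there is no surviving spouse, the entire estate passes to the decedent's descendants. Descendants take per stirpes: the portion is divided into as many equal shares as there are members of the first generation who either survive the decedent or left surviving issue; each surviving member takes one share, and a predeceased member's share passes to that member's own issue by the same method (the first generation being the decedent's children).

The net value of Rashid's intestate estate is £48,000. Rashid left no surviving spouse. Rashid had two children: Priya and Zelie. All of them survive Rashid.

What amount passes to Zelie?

The entire £48,000 passes to the descendants.
That amount (£48,000) is divided into 2 shares of £24,000: Priya and Zelie each take £24,000.

Zelie receives £24,000.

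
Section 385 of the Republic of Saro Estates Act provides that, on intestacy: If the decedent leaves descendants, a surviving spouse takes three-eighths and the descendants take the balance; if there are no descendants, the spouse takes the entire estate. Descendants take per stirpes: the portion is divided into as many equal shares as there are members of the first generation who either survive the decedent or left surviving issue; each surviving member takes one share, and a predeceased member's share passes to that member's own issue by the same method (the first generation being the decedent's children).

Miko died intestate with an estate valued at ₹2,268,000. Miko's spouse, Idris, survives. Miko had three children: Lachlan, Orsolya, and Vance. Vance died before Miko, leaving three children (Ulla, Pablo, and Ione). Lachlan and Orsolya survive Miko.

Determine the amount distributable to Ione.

Idris takes three-eighths of ₹2,268,000 = ₹850,500. The remaining ₹1,417,500 passes to the descendants.
The descendants' portion (₹1,417,500) is divided into 3 shares of ₹472,500: Lachlan and Orsolya each take ₹472,500; Vance's ₹472,500 share passes to Vance's issue.
Vance's share (₹472,500) is divided into 3 shares of ₹157,500: Ulla, Pablo, and Ione each take ₹157,500.

Ione receives ₹157,500.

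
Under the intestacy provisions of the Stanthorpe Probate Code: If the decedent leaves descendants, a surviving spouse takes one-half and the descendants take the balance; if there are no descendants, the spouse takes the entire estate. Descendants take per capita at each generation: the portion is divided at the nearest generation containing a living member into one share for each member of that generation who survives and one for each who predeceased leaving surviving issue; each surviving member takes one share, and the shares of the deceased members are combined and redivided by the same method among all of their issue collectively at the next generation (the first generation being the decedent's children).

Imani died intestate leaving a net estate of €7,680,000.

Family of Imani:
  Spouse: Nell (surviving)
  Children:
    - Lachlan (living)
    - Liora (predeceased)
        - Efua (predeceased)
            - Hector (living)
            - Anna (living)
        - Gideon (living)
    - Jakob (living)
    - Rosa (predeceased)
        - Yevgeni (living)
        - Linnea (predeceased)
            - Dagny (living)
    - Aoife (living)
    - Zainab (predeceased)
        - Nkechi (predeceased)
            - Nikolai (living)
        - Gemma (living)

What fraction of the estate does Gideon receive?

Gideon receives 1/24 of the estate.

Nell takes one-half of €7,680,000 = €3,840,000. The remaining €3,840,000 passes to the descendants.
The descendants' portion (€3,840,000) is divided at the children's generation into 6 shares of €640,000. Lachlan, Jakob, and Aoife each take €640,000. The 3 shares of the deceased (Liora, Rosa, and Zainab) are combined into a pool of €1,920,000.
That pool (€1,920,000) is divided at the grandchildren's generation into 6 shares of €320,000. Gideon, Yevgeni, and Gemma each take €320,000. The 3 shares of the deceased (Efua, Linnea, and Nkechi) are combined into a pool of €960,000.
That pool (€960,000) is divided at the great-grandchildren's generation equally among Hector, Anna, Dagny, and Nikolai: €240,000 each.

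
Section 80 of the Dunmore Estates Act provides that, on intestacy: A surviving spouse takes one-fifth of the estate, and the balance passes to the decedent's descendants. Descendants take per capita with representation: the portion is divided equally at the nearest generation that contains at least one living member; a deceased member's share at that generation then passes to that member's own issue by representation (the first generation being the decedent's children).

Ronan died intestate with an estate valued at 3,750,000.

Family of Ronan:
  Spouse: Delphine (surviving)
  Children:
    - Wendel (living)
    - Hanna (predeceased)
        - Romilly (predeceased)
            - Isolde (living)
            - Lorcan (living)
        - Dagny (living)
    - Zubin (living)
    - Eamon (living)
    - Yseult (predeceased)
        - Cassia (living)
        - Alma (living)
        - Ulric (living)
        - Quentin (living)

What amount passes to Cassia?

Delphine takes one-fifth of 3,750,000 = 750,000. The remaining 3,000,000 passes to the descendants.
The descendants' portion (3,000,000) is divided into 5 shares of 600,000: Wendel, Zubin, and Eamon each take 600,000; Hanna's 600,000 share passes to Hanna's issue; Yseult's 600,000 share passes to Yseult's issue.
Hanna's share (600,000) is divided into 2 shares of 300,000: Dagny takes 300,000; Romilly's 300,000 share passes to Romilly's issue.
Romilly's share (300,000) is divided into 2 shares of 150,000: Isolde and Lorcan each take 150,000.
Yseult's share (600,000) is divided into 4 shares of 150,000: Cassia, Alma, Ulric, and Quentin each take 150,000.

Cassia receives 150,000.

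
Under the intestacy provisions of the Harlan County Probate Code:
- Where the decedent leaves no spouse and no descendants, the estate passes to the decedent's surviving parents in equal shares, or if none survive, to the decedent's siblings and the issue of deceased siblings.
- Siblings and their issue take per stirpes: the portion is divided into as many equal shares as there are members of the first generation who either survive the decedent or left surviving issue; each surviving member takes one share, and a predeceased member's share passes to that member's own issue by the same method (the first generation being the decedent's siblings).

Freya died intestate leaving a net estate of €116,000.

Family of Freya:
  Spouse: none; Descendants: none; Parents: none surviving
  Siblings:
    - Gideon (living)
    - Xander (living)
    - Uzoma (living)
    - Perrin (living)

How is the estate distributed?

The entire €116,000 passes to the siblings and their issue.
That amount (€116,000) is divided into 4 shares of €29,000: Gideon, Xander, Uzoma, and Perrin each take €29,000.

Gideon: €29,000; Xander: €29,000; Uzoma: €29,000; Perrin: €29,000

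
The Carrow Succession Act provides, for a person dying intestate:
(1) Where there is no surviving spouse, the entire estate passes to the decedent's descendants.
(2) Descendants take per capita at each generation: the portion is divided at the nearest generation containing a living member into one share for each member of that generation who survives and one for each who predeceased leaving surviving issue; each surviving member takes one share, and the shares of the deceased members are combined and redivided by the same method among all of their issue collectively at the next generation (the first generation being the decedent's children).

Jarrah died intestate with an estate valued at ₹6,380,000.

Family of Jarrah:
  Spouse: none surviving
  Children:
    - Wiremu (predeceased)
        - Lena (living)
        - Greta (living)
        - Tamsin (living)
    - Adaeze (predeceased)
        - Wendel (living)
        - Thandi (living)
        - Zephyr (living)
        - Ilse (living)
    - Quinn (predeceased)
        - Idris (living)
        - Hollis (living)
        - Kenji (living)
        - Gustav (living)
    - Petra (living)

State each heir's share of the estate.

The entire ₹6,380,000 passes to the descendants.
That amount (₹6,380,000) is divided at the children's generation into 4 shares of ₹1,595,000. Petra takes ₹1,595,000. The 3 shares of the deceased (Wiremu, Adaeze, and Quinn) are combined into a pool of ₹4,785,000.
That pool (₹4,785,000) is divided at the grandchildren's generation equally among Lena, Greta, Tamsin, Wendel, Thandi, Zephyr, Ilse, Idris, Hollis, Kenji, and Gustav: ₹435,000 each.

Lena: ₹435,000; Greta: ₹435,000; Tamsin: ₹435,000; Wendel: ₹435,000; Thandi: ₹435,000; Zephyr: ₹435,000; Ilse: ₹435,000; Idris: ₹435,000; Hollis: ₹435,000; Kenji: ₹435,000; Gustav: ₹435,000; Petra: ₹1,595,000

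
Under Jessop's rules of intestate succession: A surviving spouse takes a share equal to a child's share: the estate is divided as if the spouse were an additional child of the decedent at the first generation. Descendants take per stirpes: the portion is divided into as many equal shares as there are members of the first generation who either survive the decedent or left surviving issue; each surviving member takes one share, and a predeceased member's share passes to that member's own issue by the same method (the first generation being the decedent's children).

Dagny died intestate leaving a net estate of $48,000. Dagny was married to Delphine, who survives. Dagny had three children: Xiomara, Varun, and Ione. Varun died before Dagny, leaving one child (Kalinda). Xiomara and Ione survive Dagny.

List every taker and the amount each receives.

The spouse counts as an additional share at the children's level, so there are 4 primary shares of $12,000. Delphine takes one such share ($12,000).
The children's combined portion ($36,000) is divided into 3 shares of $12,000: Xiomara and Ione each take $12,000; Varun's $12,000 share passes to Varun's issue.
Varun's share ($12,000) passes entirely to Kalinda.

Delphine: $12,000; Xiomara: $12,000; Kalinda: $12,000; Ione: $12,000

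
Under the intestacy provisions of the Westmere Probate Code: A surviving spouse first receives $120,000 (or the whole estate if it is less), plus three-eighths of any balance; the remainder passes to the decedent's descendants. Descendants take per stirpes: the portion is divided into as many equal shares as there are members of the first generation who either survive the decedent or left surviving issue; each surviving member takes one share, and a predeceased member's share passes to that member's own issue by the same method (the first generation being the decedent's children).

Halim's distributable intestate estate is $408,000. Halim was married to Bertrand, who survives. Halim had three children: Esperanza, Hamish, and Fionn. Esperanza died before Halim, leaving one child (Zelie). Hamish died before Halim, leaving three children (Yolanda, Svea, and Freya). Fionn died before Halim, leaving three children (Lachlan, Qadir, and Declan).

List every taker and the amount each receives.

Bertrand: $228,000; Zelie: $60,000; Yolanda: $20,000; Svea: $20,000; Freya: $20,000; Lachlan: $20,000; Qadir: $20,000; Declan: $20,000

Bertrand first takes $120,000, leaving a balance of $288,000. Bertrand then takes three-eighths of the balance ($108,000), for a total of $228,000. The remaining $180,000 passes to the descendants.
The descendants' portion ($180,000) is divided into 3 shares of $60,000: Esperanza's $60,000 share passes to Esperanza's issue; Hamish's $60,000 share passes to Hamish's issue; Fionn's $60,000 share passes to Fionn's issue.
Esperanza's share ($60,000) passes entirely to Zelie.
Hamish's share ($60,000) is divided into 3 shares of $20,000: Yolanda, Svea, and Freya each take $20,000.
Fionn's share ($60,000) is divided into 3 shares of $20,000: Lachlan, Qadir, and Declan each take $20,000.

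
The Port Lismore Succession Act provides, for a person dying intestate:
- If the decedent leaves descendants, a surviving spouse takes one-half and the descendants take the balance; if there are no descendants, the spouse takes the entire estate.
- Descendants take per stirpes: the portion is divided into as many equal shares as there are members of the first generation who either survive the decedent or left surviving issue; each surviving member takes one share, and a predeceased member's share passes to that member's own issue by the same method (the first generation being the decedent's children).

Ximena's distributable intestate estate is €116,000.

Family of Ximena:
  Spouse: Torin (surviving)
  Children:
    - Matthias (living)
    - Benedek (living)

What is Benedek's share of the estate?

Torin takes one-half of €116,000 = €58,000. The remaining €58,000 passes to the descendants.
The descendants' portion (€58,000) is divided into 2 shares of €29,000: Matthias and Benedek each take €29,000.

Benedek receives €29,000.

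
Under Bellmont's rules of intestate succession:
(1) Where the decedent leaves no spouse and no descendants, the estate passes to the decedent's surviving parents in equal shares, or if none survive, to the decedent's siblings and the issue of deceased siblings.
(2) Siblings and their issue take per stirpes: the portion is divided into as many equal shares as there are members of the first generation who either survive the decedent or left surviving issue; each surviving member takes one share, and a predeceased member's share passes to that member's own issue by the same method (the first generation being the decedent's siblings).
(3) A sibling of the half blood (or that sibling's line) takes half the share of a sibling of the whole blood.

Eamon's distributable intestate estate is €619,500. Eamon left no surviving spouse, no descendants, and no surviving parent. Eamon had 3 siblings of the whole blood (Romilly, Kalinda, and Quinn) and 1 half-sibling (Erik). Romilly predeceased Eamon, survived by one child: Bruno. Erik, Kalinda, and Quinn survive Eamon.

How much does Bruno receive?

Bruno receives €177,000.

The entire €619,500 passes to the siblings and their issue.
Counting each half-blood sibling's line as half a unit, there are 7/2 units in €619,500, so one unit is €177,000. Whole-blood lines (Romilly, Kalinda, and Quinn) take €177,000 each; half-blood lines (Erik) take €88,500 each.
Romilly's share (€177,000) passes entirely to Bruno.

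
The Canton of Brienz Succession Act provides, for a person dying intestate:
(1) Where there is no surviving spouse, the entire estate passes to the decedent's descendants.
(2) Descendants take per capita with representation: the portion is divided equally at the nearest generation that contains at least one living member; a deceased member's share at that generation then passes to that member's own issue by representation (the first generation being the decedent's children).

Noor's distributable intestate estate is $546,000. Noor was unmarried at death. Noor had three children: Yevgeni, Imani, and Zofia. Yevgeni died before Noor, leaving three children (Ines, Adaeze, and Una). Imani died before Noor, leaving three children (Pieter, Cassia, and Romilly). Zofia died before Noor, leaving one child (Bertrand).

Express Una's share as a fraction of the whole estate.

Una receives 1/7 of the estate.

The entire $546,000 passes to the descendants.
No child survives, so the initial division is made at the grandchildren's generation.
That amount ($546,000) is divided into 7 shares of $78,000: Ines, Adaeze, Una, Pieter, Cassia, Romilly, and Bertrand each take $78,000.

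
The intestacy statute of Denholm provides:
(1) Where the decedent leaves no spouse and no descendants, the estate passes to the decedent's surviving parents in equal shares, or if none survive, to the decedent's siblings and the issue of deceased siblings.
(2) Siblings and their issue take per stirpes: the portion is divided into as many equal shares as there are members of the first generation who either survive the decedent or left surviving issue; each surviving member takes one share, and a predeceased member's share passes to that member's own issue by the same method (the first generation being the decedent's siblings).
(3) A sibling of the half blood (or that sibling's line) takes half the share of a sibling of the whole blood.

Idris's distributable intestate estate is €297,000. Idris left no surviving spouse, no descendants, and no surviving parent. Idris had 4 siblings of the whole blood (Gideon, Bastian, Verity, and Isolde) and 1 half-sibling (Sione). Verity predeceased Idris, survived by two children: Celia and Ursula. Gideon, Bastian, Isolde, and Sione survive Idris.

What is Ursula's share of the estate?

Ursula receives €33,000.

The entire €297,000 passes to the siblings and their issue.
Counting each half-blood sibling's line as half a unit, there are 9/2 units in €297,000, so one unit is €66,000. Whole-blood lines (Gideon, Bastian, Verity, and Isolde) take €66,000 each; half-blood lines (Sione) take €33,000 each.
Verity's share (€66,000) is divided into 2 shares of €33,000: Celia and Ursula each take €33,000.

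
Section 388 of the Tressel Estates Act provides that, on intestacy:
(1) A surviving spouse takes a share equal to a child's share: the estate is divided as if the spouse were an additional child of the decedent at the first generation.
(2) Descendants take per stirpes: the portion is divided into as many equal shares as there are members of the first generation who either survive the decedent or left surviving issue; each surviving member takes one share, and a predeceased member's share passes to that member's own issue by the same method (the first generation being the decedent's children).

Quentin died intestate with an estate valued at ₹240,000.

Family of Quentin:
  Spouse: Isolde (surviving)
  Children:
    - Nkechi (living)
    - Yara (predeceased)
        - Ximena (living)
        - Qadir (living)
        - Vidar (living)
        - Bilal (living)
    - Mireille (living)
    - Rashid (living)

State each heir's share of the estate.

The spouse counts as an additional share at the children's level, so there are 5 primary shares of ₹48,000. Isolde takes one such share (₹48,000).
The children's combined portion (₹192,000) is divided into 4 shares of ₹48,000: Nkechi, Mireille, and Rashid each take ₹48,000; Yara's ₹48,000 share passes to Yara's issue.
Yara's share (₹48,000) is divided into 4 shares of ₹12,000: Ximena, Qadir, Vidar, and Bilal each take ₹12,000.

Isolde: ₹48,000; Nkechi: ₹48,000; Ximena: ₹12,000; Qadir: ₹12,000; Vidar: ₹12,000; Bilal: ₹12,000; Mireille: ₹48,000; Rashid: ₹48,000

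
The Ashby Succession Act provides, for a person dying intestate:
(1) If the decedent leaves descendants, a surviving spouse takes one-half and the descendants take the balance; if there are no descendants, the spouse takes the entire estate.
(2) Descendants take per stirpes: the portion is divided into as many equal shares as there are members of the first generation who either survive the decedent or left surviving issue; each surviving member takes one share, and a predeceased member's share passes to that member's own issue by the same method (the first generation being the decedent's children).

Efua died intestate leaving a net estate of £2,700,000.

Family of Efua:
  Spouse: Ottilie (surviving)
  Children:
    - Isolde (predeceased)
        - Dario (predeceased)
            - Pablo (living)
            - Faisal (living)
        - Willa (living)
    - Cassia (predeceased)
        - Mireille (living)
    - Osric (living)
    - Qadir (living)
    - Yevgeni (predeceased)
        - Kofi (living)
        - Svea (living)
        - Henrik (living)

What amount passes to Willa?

Willa receives £135,000.

Ottilie takes one-half of £2,700,000 = £1,350,000. The remaining £1,350,000 passes to the descendants.
The descendants' portion (£1,350,000) is divided into 5 shares of £270,000: Osric and Qadir each take £270,000; Isolde's £270,000 share passes to Isolde's issue; Cassia's £270,000 share passes to Cassia's issue; Yevgeni's £270,000 share passes to Yevgeni's issue.
Isolde's share (£270,000) is divided into 2 shares of £135,000: Willa takes £135,000; Dario's £135,000 share passes to Dario's issue.
Dario's share (£135,000) is divided into 2 shares of £67,500: Pablo and Faisal each take £67,500.
Cassia's share (£270,000) passes entirely to Mireille.
Yevgeni's share (£270,000) is divided into 3 shares of £90,000: Kofi, Svea, and Henrik each take £90,000.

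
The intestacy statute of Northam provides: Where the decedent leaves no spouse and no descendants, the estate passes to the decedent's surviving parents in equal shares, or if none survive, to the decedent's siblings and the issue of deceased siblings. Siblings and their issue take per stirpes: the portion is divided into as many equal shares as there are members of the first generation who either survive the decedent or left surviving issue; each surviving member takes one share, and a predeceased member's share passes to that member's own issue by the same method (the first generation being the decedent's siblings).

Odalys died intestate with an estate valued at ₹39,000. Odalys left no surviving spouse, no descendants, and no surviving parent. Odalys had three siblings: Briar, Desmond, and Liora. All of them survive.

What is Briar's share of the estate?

Briar receives ₹13,000.

The entire ₹39,000 passes to the siblings and their issue.
That amount (₹39,000) is divided into 3 shares of ₹13,000: Briar, Desmond, and Liora each take ₹13,000.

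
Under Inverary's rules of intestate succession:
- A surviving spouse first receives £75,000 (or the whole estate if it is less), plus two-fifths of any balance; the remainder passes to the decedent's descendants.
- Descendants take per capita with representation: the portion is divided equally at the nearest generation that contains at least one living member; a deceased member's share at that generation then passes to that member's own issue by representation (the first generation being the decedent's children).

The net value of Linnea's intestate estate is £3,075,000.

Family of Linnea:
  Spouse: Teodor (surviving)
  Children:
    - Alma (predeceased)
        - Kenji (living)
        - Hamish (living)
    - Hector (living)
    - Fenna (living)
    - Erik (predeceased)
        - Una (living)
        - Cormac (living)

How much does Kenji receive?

Teodor first takes £75,000, leaving a balance of £3,000,000. Teodor then takes two-fifths of the balance (£1,200,000), for a total of £1,275,000. The remaining £1,800,000 passes to the descendants.
The descendants' portion (£1,800,000) is divided into 4 shares of £450,000: Hector and Fenna each take £450,000; Alma's £450,000 share passes to Alma's issue; Erik's £450,000 share passes to Erik's issue.
Alma's share (£450,000) is divided into 2 shares of £225,000: Kenji and Hamish each take £225,000.
Erik's share (£450,000) is divided into 2 shares of £225,000: Una and Cormac each take £225,000.

Kenji receives £225,000.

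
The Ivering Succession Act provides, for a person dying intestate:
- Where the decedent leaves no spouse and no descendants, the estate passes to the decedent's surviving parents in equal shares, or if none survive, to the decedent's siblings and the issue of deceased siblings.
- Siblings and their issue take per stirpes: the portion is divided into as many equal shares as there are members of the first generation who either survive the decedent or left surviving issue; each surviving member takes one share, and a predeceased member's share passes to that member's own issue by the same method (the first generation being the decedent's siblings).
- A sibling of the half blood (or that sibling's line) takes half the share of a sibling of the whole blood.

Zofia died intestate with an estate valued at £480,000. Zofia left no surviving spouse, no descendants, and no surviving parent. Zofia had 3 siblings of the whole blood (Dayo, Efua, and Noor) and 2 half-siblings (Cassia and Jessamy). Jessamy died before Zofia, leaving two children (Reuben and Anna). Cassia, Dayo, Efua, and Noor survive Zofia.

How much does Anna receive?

The entire £480,000 passes to the siblings and their issue.
Counting each half-blood sibling's line as half a unit, there are 4 units in £480,000, so one unit is £120,000. Whole-blood lines (Dayo, Efua, and Noor) take £120,000 each; half-blood lines (Cassia and Jessamy) take £60,000 each.
Jessamy's share (£60,000) is divided into 2 shares of £30,000: Reuben and Anna each take £30,000.

Anna receives £30,000.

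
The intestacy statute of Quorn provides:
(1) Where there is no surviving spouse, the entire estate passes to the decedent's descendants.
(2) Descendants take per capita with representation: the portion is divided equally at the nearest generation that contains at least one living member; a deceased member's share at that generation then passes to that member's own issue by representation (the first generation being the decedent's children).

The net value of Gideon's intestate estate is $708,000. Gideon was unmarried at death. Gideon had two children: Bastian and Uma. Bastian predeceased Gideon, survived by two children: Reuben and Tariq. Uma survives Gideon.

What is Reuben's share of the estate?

The entire $708,000 passes to the descendants.
That amount ($708,000) is divided into 2 shares of $354,000: Uma takes $354,000; Bastian's $354,000 share passes to Bastian's issue.
Bastian's share ($354,000) is divided into 2 shares of $177,000: Reuben and Tariq each take $177,000.

Reuben receives $177,000.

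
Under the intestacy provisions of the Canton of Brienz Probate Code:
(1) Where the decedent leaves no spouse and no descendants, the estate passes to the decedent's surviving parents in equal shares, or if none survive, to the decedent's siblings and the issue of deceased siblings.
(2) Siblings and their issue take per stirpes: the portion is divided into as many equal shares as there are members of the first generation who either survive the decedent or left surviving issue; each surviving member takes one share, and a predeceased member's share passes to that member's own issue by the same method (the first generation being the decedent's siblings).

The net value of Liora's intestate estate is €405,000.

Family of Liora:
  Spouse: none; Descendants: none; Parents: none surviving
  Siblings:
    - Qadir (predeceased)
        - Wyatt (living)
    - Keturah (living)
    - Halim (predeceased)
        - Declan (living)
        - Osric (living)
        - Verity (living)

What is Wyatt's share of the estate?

Wyatt receives €135,000.

The entire €405,000 passes to the siblings and their issue.
That amount (€405,000) is divided into 3 shares of €135,000: Keturah takes €135,000; Qadir's €135,000 share passes to Qadir's issue; Halim's €135,000 share passes to Halim's issue.
Qadir's share (€135,000) passes entirely to Wyatt.
Halim's share (€135,000) is divided into 3 shares of €45,000: Declan, Osric, and Verity each take €45,000.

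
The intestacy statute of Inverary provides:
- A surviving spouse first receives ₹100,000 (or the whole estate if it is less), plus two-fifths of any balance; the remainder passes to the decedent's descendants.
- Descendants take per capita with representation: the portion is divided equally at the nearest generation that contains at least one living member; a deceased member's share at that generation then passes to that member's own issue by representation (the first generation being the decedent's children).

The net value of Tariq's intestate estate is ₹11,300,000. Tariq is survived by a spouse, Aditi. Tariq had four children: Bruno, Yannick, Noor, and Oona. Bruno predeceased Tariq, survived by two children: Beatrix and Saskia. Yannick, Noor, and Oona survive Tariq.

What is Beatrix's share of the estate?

Aditi first takes ₹100,000, leaving a balance of ₹11,200,000. Aditi then takes two-fifths of the balance (₹4,480,000), for a total of ₹4,580,000. The remaining ₹6,720,000 passes to the descendants.
The descendants' portion (₹6,720,000) is divided into 4 shares of ₹1,680,000: Yannick, Noor, and Oona each take ₹1,680,000; Bruno's ₹1,680,000 share passes to Bruno's issue.
Bruno's share (₹1,680,000) is divided into 2 shares of ₹840,000: Beatrix and Saskia each take ₹840,000.

Beatrix receives ₹840,000.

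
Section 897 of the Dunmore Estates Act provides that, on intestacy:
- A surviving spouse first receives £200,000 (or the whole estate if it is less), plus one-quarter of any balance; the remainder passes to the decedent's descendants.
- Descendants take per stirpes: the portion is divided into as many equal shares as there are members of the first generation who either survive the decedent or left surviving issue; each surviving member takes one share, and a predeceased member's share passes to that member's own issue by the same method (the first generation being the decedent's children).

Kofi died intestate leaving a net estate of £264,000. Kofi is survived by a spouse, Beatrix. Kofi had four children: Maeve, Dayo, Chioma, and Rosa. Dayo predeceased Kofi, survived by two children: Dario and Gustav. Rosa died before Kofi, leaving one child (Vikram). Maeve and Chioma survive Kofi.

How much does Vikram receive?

Beatrix first takes £200,000, leaving a balance of £64,000. Beatrix then takes one-quarter of the balance (£16,000), for a total of £216,000. The remaining £48,000 passes to the descendants.
The descendants' portion (£48,000) is divided into 4 shares of £12,000: Maeve and Chioma each take £12,000; Dayo's £12,000 share passes to Dayo's issue; Rosa's £12,000 share passes to Rosa's issue.
Dayo's share (£12,000) is divided into 2 shares of £6,000: Dario and Gustav each take £6,000.
Rosa's share (£12,000) passes entirely to Vikram.

Vikram receives £12,000.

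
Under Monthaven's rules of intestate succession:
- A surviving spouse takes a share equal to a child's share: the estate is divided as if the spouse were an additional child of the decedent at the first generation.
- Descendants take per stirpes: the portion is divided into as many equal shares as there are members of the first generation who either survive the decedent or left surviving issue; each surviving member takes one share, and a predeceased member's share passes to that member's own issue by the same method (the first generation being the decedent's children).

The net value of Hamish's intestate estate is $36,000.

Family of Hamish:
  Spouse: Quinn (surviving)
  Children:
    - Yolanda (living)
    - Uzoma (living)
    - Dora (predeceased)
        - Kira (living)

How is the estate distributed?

Quinn: $9,000; Yolanda: $9,000; Uzoma: $9,000; Kira: $9,000

The spouse counts as an additional share at the children's level, so there are 4 primary shares of $9,000. Quinn takes one such share ($9,000).
The children's combined portion ($27,000) is divided into 3 shares of $9,000: Yolanda and Uzoma each take $9,000; Dora's $9,000 share passes to Dora's issue.
Dora's share ($9,000) passes entirely to Kira.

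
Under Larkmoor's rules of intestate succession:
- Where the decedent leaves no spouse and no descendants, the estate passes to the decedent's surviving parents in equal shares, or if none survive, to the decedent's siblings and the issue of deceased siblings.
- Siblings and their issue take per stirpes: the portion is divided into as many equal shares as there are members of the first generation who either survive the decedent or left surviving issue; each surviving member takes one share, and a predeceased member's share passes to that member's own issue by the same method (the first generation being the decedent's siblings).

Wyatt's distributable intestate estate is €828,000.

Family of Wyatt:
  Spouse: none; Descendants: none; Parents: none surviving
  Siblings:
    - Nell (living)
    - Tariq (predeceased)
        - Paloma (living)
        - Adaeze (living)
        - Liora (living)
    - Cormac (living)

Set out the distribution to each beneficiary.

Nell: €276,000; Paloma: €92,000; Adaeze: €92,000; Liora: €92,000; Cormac: €276,000

The entire €828,000 passes to the siblings and their issue.
That amount (€828,000) is divided into 3 shares of €276,000: Nell and Cormac each take €276,000; Tariq's €276,000 share passes to Tariq's issue.
Tariq's share (€276,000) is divided into 3 shares of €92,000: Paloma, Adaeze, and Liora each take €92,000.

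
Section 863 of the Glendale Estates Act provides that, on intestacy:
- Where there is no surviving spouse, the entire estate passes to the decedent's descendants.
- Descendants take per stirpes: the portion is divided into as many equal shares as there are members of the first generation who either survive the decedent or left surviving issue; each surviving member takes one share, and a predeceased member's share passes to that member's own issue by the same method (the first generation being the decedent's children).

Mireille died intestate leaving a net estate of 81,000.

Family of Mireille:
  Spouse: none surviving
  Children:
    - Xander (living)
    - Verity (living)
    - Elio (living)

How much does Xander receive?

Xander receives 27,000.

The entire 81,000 passes to the descendants.
That amount (81,000) is divided into 3 shares of 27,000: Xander, Verity, and Elio each take 27,000.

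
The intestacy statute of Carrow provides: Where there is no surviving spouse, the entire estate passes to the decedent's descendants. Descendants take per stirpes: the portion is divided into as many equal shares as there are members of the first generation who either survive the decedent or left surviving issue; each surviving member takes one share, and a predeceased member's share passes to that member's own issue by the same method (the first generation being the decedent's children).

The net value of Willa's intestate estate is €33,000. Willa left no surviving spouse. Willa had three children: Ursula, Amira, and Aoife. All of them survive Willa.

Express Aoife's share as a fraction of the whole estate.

Aoife receives 1/3 of the estate.

The entire €33,000 passes to the descendants.
That amount (€33,000) is divided into 3 shares of €11,000: Ursula, Amira, and Aoife each take €11,000.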